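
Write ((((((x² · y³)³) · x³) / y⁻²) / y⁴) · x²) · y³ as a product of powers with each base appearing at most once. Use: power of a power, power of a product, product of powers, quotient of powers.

x¹¹y¹⁰

((((((x² · y³)³) · x³) / y⁻²) / y⁴) · x²) · y³
= (((((((x²)³) · ((y³)³)) · x³) / y⁻²) / y⁴) · x²) · y³    [power of a product]
= (((((x⁶ · ((y³)³)) · x³) / y⁻²) / y⁴) · x²) · y³    [power of a power]
= (((((x⁶ · y⁹) · x³) / y⁻²) / y⁴) · x²) · y³    [power of a power]
= x¹¹y¹⁰    [quotient of powers; product of powers]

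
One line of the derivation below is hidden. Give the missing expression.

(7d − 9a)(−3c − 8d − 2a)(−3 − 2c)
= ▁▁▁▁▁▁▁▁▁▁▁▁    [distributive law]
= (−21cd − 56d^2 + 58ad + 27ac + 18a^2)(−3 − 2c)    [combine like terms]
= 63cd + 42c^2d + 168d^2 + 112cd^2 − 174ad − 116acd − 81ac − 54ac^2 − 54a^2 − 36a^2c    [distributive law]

After distributive law, the bracketed line is:

(−21cd − 56d^2 − 14ad + 27ac + 72ad + 18a^2)(−3 − 2c)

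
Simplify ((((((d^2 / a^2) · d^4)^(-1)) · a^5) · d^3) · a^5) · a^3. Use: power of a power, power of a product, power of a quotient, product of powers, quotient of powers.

((((((d^2 / a^2) · d^4)^(-1)) · a^5) · d^3) · a^5) · a^3
= ((((((d^2 / a^2)^(-1)) · ((d^4)^(-1))) · a^5) · d^3) · a^5) · a^3    [power of a product]
= (((((((d^2)^(-1)) / ((a^2)^(-1))) · ((d^4)^(-1))) · a^5) · d^3) · a^5) · a^3    [power of a quotient]
= (((((d^(-2) / ((a^2)^(-1))) · ((d^4)^(-1))) · a^5) · d^3) · a^5) · a^3    [power of a power]
= (((((d^(-2) / a^(-2)) · ((d^4)^(-1))) · a^5) · d^3) · a^5) · a^3    [power of a power]
= (((((d^(-2) / a^(-2)) · d^(-4)) · a^5) · d^3) · a^5) · a^3    [power of a power]
= a^15·d^(-3)    [quotient of powers; product of powers]

a^15·d^(-3)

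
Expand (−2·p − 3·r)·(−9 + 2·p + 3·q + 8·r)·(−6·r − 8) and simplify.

68·p·r − 144·p + 24·p^2·r + 32·p^2 + 36·p·q·r + 48·p·q + 132·p·r^2 + 30·r^2 − 216·r + 54·q·r^2 + 72·q·r + 144·r^3

(−2·p − 3·r)·(−9 + 2·p + 3·q + 8·r)·(−6·r − 8)
= (18·p − 4·p^2 − 6·p·q − 16·p·r + 27·r − 6·p·r − 9·q·r − 24·r^2)·(−6·r − 8)    [distributive law]
= (18·p − 4·p^2 − 6·p·q − 22·p·r + 27·r − 9·q·r − 24·r^2)·(−6·r − 8)    [combine like terms]
= −108·p·r − 144·p + 24·p^2·r + 32·p^2 + 36·p·q·r + 48·p·q + 132·p·r^2 + 176·p·r − 162·r^2 − 216·r + 54·q·r^2 + 72·q·r + 144·r^3 + 192·r^2    [distributive law]
= 68·p·r − 144·p + 24·p^2·r + 32·p^2 + 36·p·q·r + 48·p·q + 132·p·r^2 + 30·r^2 − 216·r + 54·q·r^2 + 72·q·r + 144·r^3    [combine like terms]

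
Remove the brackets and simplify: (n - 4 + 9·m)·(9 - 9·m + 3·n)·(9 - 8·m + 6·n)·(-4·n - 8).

(n - 4 + 9·m)·(9 - 9·m + 3·n)·(9 - 8·m + 6·n)·(-4·n - 8)
= (9·n - 9·m·n + 3·n^2 - 36 + 36·m - 12·n + 81·m - 81·m^2 + 27·m·n)·(9 - 8·m + 6·n)·(-4·n - 8)    [distributive law]
= (-3·n + 18·m·n + 3·n^2 - 36 + 117·m - 81·m^2)·(9 - 8·m + 6·n)·(-4·n - 8)    [combine like terms]
= (-27·n + 24·m·n - 18·n^2 + 162·m·n - 144·m^2·n + 108·m·n^2 + 27·n^2 - 24·m·n^2 + 18·n^3 - 324 + 288·m - 216·n + 1053·m - 936·m^2 + 702·m·n - 729·m^2 + 648·m^3 - 486·m^2·n)·(-4·n - 8)    [distributive law]
= (-243·n + 888·m·n + 9·n^2 - 630·m^2·n + 84·m·n^2 + 18·n^3 - 324 + 1341·m - 1665·m^2 + 648·m^3)·(-4·n - 8)    [combine like terms]
= 972·n^2 + 1944·n - 3552·m·n^2 - 7104·m·n - 36·n^3 - 72·n^2 + 2520·m^2·n^2 + 5040·m^2·n - 336·m·n^3 - 672·m·n^2 - 72·n^4 - 144·n^3 + 1296·n + 2592 - 5364·m·n - 10728·m + 6660·m^2·n + 13320·m^2 - 2592·m^3·n - 5184·m^3    [distributive law]
= 900·n^2 + 3240·n - 4224·m·n^2 - 12468·m·n - 180·n^3 + 2520·m^2·n^2 + 11700·m^2·n - 336·m·n^3 - 72·n^4 + 2592 - 10728·m + 13320·m^2 - 2592·m^3·n - 5184·m^3    [combine like terms]

900·n^2 + 3240·n - 4224·m·n^2 - 12468·m·n - 180·n^3 + 2520·m^2·n^2 + 11700·m^2·n - 336·m·n^3 - 72·n^4 + 2592 - 10728·m + 13320·m^2 - 2592·m^3·n - 5184·m^3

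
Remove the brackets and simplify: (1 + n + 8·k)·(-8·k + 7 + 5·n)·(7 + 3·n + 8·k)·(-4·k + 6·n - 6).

-1184·k² - 852·k·n - 2548·k - 2624·k²·n + 1684·k·n² + 3328·k³ - 336·n - 294 + 204·n² + 336·n³ - 160·k²·n² + 756·k·n³ - 3328·k³·n + 90·n⁴ + 2048·k⁴

(1 + n + 8·k)·(-8·k + 7 + 5·n)·(7 + 3·n + 8·k)·(-4·k + 6·n - 6)
= (-8·k + 7 + 5·n - 8·k·n + 7·n + 5·n² - 64·k² + 56·k + 40·k·n)·(7 + 3·n + 8·k)·(-4·k + 6·n - 6)    [distributive law]
= (48·k + 7 + 12·n + 32·k·n + 5·n² - 64·k²)·(7 + 3·n + 8·k)·(-4·k + 6·n - 6)    [combine like terms]
= (336·k + 144·k·n + 384·k² + 49 + 21·n + 56·k + 84·n + 36·n² + 96·k·n + 224·k·n + 96·k·n² + 256·k²·n + 35·n² + 15·n³ + 40·k·n² - 448·k² - 192·k²·n - 512·k³)·(-4·k + 6·n - 6)    [distributive law]
= (392·k + 464·k·n - 64·k² + 49 + 105·n + 71·n² + 136·k·n² + 64·k²·n + 15·n³ - 512·k³)·(-4·k + 6·n - 6)    [combine like terms]
= -1568·k² + 2352·k·n - 2352·k - 1856·k²·n + 2784·k·n² - 2784·k·n + 256·k³ - 384·k²·n + 384·k² - 196·k + 294·n - 294 - 420·k·n + 630·n² - 630·n - 284·k·n² + 426·n³ - 426·n² - 544·k²·n² + 816·k·n³ - 816·k·n² - 256·k³·n + 384·k²·n² - 384·k²·n - 60·k·n³ + 90·n⁴ - 90·n³ + 2048·k⁴ - 3072·k³·n + 3072·k³    [distributive law]
= -1184·k² - 852·k·n - 2548·k - 2624·k²·n + 1684·k·n² + 3328·k³ - 336·n - 294 + 204·n² + 336·n³ - 160·k²·n² + 756·k·n³ - 3328·k³·n + 90·n⁴ + 2048·k⁴    [combine like terms]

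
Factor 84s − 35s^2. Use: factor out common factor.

7s(12 − 5s)

84s − 35s^2
= 7(12s − 5s^2)    [factor out 7]
= 7s(12 − 5s)    [factor out s]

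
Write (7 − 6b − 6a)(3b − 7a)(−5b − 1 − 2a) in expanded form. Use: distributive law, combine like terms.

(7 − 6b − 6a)(3b − 7a)(−5b − 1 − 2a)
= (21b − 49a − 18b² + 42ab − 18ab + 42a²)(−5b − 1 − 2a)    [distributive law]
= (21b − 49a − 18b² + 24ab + 42a²)(−5b − 1 − 2a)    [combine like terms]
= −105b² − 21b − 42ab + 245ab + 49a + 98a² + 90b³ + 18b² + 36ab² − 120ab² − 24ab − 48a²b − 210a²b − 42a² − 84a³    [distributive law]
= −87b² − 21b + 179ab + 49a + 56a² + 90b³ − 84ab² − 258a²b − 84a³    [combine like terms]

−87b² − 21b + 179ab + 49a + 56a² + 90b³ − 84ab² − 258a²b − 84a³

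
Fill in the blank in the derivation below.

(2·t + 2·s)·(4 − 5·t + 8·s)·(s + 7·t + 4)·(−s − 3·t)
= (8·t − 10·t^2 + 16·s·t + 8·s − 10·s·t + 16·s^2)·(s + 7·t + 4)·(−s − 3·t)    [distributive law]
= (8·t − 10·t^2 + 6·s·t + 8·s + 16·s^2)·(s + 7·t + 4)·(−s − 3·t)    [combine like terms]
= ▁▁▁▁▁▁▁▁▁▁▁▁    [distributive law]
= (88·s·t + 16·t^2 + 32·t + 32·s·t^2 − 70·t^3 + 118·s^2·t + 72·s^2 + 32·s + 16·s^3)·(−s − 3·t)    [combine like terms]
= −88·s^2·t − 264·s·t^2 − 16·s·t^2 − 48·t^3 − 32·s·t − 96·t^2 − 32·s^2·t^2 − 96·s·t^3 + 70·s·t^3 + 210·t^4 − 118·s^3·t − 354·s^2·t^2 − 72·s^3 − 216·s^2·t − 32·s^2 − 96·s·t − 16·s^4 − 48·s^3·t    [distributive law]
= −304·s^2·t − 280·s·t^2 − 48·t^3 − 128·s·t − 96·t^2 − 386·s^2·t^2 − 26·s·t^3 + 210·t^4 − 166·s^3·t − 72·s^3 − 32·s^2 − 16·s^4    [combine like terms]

Applying distributive law to the line above:

(8·s·t + 56·t^2 + 32·t − 10·s·t^2 − 70·t^3 − 40·t^2 + 6·s^2·t + 42·s·t^2 + 24·s·t + 8·s^2 + 56·s·t + 32·s + 16·s^3 + 112·s^2·t + 64·s^2)·(−s − 3·t)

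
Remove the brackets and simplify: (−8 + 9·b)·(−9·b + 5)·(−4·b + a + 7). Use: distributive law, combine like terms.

−1035·b² + 117·a·b + 979·b − 40·a − 280 + 324·b³ − 81·a·b²

(−8 + 9·b)·(−9·b + 5)·(−4·b + a + 7)
= (72·b − 40 − 81·b² + 45·b)·(−4·b + a + 7)    [distributive law]
= (117·b − 40 − 81·b²)·(−4·b + a + 7)    [combine like terms]
= −468·b² + 117·a·b + 819·b + 160·b − 40·a − 280 + 324·b³ − 81·a·b² − 567·b²    [distributive law]
= −1035·b² + 117·a·b + 979·b − 40·a − 280 + 324·b³ − 81·a·b²    [combine like terms]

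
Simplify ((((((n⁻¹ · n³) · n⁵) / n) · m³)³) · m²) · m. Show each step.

m¹²n¹⁸

((((((n⁻¹ · n³) · n⁵) / n) · m³)³) · m²) · m
= ((((((n⁻¹ · n³) · n⁵) / n)³) · ((m³)³)) · m²) · m    [power of a product]
= ((((((n⁻¹ · n³) · n⁵)³) / (n³)) · ((m³)³)) · m²) · m    [power of a quotient]
= ((((((n⁻¹ · n³)³) · ((n⁵)³)) / (n³)) · ((m³)³)) · m²) · m    [power of a product]
= (((((((n⁻¹)³) · ((n³)³)) · ((n⁵)³)) / (n³)) · ((m³)³)) · m²) · m    [power of a product]
= (((((n⁻³ · ((n³)³)) · ((n⁵)³)) / (n³)) · ((m³)³)) · m²) · m    [power of a power]
= (((((n⁻³ · n⁹) · ((n⁵)³)) / (n³)) · ((m³)³)) · m²) · m    [power of a power]
= ((((n⁶ · ((n⁵)³)) / (n³)) · ((m³)³)) · m²) · m    [product of powers]
= ((((n⁶ · n¹⁵) / (n³)) · ((m³)³)) · m²) · m    [power of a power]
= (((n²¹ / (n³)) · ((m³)³)) · m²) · m    [product of powers]
= ((n¹⁸ · ((m³)³)) · m²) · m    [quotient of powers]
= ((n¹⁸ · m⁹) · m²) · m    [power of a power]
= m¹²n¹⁸    [product of powers]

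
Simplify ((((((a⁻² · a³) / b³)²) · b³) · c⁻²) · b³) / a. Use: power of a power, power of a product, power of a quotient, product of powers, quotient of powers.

ac⁻²

((((((a⁻² · a³) / b³)²) · b³) · c⁻²) · b³) / a
= ((((((a⁻² · a³)²) / ((b³)²)) · b³) · c⁻²) · b³) / a    [power of a quotient]
= (((((((a⁻²)²) · ((a³)²)) / ((b³)²)) · b³) · c⁻²) · b³) / a    [power of a product]
= (((((a⁻⁴ · ((a³)²)) / ((b³)²)) · b³) · c⁻²) · b³) / a    [power of a power]
= (((((a⁻⁴ · a⁶) / ((b³)²)) · b³) · c⁻²) · b³) / a    [power of a power]
= ((((a² / ((b³)²)) · b³) · c⁻²) · b³) / a    [product of powers]
= ((((a² / b⁶) · b³) · c⁻²) · b³) / a    [power of a power]
= ac⁻²    [quotient of powers; product of powers]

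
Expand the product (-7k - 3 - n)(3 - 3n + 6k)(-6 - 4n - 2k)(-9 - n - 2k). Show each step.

(-7k - 3 - n)(3 - 3n + 6k)(-6 - 4n - 2k)(-9 - n - 2k)
= (-21k + 21kn - 42k² - 9 + 9n - 18k - 3n + 3n² - 6kn)(-6 - 4n - 2k)(-9 - n - 2k)    [distributive law]
= (-39k + 15kn - 42k² - 9 + 6n + 3n²)(-6 - 4n - 2k)(-9 - n - 2k)    [combine like terms]
= (234k + 156kn + 78k² - 90kn - 60kn² - 30k²n + 252k² + 168k²n + 84k³ + 54 + 36n + 18k - 36n - 24n² - 12kn - 18n² - 12n³ - 6kn²)(-9 - n - 2k)    [distributive law]
= (252k + 54kn + 330k² - 66kn² + 138k²n + 84k³ + 54 - 42n² - 12n³)(-9 - n - 2k)    [combine like terms]
= -2268k - 252kn - 504k² - 486kn - 54kn² - 108k²n - 2970k² - 330k²n - 660k³ + 594kn² + 66kn³ + 132k²n² - 1242k²n - 138k²n² - 276k³n - 756k³ - 84k³n - 168k⁴ - 486 - 54n - 108k + 378n² + 42n³ + 84kn² + 108n³ + 12n⁴ + 24kn³    [distributive law]
= -2376k - 738kn - 3474k² + 624kn² - 1680k²n - 1416k³ + 90kn³ - 6k²n² - 360k³n - 168k⁴ - 486 - 54n + 378n² + 150n³ + 12n⁴    [combine like terms]

-2376k - 738kn - 3474k² + 624kn² - 1680k²n - 1416k³ + 90kn³ - 6k²n² - 360k³n - 168k⁴ - 486 - 54n + 378n² + 150n³ + 12n⁴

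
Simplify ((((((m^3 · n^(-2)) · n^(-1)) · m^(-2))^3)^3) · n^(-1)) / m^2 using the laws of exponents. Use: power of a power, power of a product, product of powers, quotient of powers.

((((((m^3 · n^(-2)) · n^(-1)) · m^(-2))^3)^3) · n^(-1)) / m^2
= (((((m^3 · n^(-2)) · n^(-1)) · m^(-2))^9) · n^(-1)) / m^2    [power of a power]
= (((((m^3 · n^(-2)) · n^(-1))^9) · ((m^(-2))^9)) · n^(-1)) / m^2    [power of a product]
= (((((m^3 · n^(-2))^9) · ((n^(-1))^9)) · ((m^(-2))^9)) · n^(-1)) / m^2    [power of a product]
= ((((((m^3)^9) · ((n^(-2))^9)) · ((n^(-1))^9)) · ((m^(-2))^9)) · n^(-1)) / m^2    [power of a product]
= ((((m^27 · ((n^(-2))^9)) · ((n^(-1))^9)) · ((m^(-2))^9)) · n^(-1)) / m^2    [power of a power]
= ((((m^27 · n^(-18)) · ((n^(-1))^9)) · ((m^(-2))^9)) · n^(-1)) / m^2    [power of a power]
= ((((m^27 · n^(-18)) · n^(-9)) · ((m^(-2))^9)) · n^(-1)) / m^2    [power of a power]
= ((((m^27 · n^(-18)) · n^(-9)) · m^(-18)) · n^(-1)) / m^2    [power of a power]
= m^7·n^(-28)    [quotient of powers; product of powers]

m^7·n^(-28)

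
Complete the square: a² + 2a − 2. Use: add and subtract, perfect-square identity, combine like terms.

(a + 1)² − 3

a² + 2a − 2
= a² + 2a + 1 − 1 − 2    [add and subtract 1]
= (a + 1)² − 1 − 2    [perfect-square identity]
= (a + 1)² − 3    [combine constants]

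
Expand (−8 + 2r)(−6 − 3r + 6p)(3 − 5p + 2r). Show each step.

144 − 384p + 132r − 120pr + 6r² + 240p² + 54pr² − 12r³ − 60p²r

(−8 + 2r)(−6 − 3r + 6p)(3 − 5p + 2r)
= (48 + 24r − 48p − 12r − 6r² + 12pr)(3 − 5p + 2r)    [distributive law]
= (48 + 12r − 48p − 6r² + 12pr)(3 − 5p + 2r)    [combine like terms]
= 144 − 240p + 96r + 36r − 60pr + 24r² − 144p + 240p² − 96pr − 18r² + 30pr² − 12r³ + 36pr − 60p²r + 24pr²    [distributive law]
= 144 − 384p + 132r − 120pr + 6r² + 240p² + 54pr² − 12r³ − 60p²r    [combine like terms]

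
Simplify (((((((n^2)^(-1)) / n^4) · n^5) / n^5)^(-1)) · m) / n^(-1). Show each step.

mn^7

(((((((n^2)^(-1)) / n^4) · n^5) / n^5)^(-1)) · m) / n^(-1)
= (((((((n^2)^(-1)) / n^4) · n^5)^(-1)) / ((n^5)^(-1))) · m) / n^(-1)    [power of a quotient]
= (((((((n^2)^(-1)) / n^4)^(-1)) · ((n^5)^(-1))) / ((n^5)^(-1))) · m) / n^(-1)    [power of a product]
= (((((((n^2)^(-1))^(-1)) / ((n^4)^(-1))) · ((n^5)^(-1))) / ((n^5)^(-1))) · m) / n^(-1)    [power of a quotient]
= ((((((n^2)^1) / ((n^4)^(-1))) · ((n^5)^(-1))) / ((n^5)^(-1))) · m) / n^(-1)    [power of a power]
= ((((n^2 / ((n^4)^(-1))) · ((n^5)^(-1))) / ((n^5)^(-1))) · m) / n^(-1)    [power of a power]
= ((((n^2 / n^(-4)) · ((n^5)^(-1))) / ((n^5)^(-1))) · m) / n^(-1)    [power of a power]
= (((n^6 · ((n^5)^(-1))) / ((n^5)^(-1))) · m) / n^(-1)    [quotient of powers]
= (((n^6 · n^(-5)) / ((n^5)^(-1))) · m) / n^(-1)    [power of a power]
= ((n / ((n^5)^(-1))) · m) / n^(-1)    [product of powers]
= ((n / n^(-5)) · m) / n^(-1)    [power of a power]
= (n^6 · m) / n^(-1)    [quotient of powers]
= mn^7    [quotient of powers]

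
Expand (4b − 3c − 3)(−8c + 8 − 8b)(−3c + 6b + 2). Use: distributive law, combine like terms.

(4b − 3c − 3)(−8c + 8 − 8b)(−3c + 6b + 2)
= (−32bc + 32b − 32b² + 24c² − 24c + 24bc + 24c − 24 + 24b)(−3c + 6b + 2)    [distributive law]
= (−8bc + 56b − 32b² + 24c² − 24)(−3c + 6b + 2)    [combine like terms]
= 24bc² − 48b²c − 16bc − 168bc + 336b² + 112b + 96b²c − 192b³ − 64b² − 72c³ + 144bc² + 48c² + 72c − 144b − 48    [distributive law]
= 168bc² + 48b²c − 184bc + 272b² − 32b − 192b³ − 72c³ + 48c² + 72c − 48    [combine like terms]

168bc² + 48b²c − 184bc + 272b² − 32b − 192b³ − 72c³ + 48c² + 72c − 48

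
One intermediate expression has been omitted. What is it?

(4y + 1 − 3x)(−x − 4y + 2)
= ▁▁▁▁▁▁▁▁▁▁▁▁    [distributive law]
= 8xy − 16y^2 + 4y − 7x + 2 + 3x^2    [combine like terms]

After distributive law, the bracketed line is:

−4xy − 16y^2 + 8y − x − 4y + 2 + 3x^2 + 12xy − 6x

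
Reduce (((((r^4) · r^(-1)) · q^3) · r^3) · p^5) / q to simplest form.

(((((r^4) · r^(-1)) · q^3) · r^3) · p^5) / q
= (((r^3 · q^3) · r^3) · p^5) / q    [product of powers]
= p^5q^2r^6    [quotient of powers; product of powers]

p^5q^2r^6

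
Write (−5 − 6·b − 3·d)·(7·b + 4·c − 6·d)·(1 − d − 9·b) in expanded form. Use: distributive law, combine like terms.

−35·b − 220·b·d + 273·b^2 − 20·c + 8·c·d + 156·b·c + 30·d − 12·d^2 − 93·b^2·d + 378·b^3 + 132·b·c·d + 216·b^2·c − 177·b·d^2 + 12·c·d^2 − 18·d^3

(−5 − 6·b − 3·d)·(7·b + 4·c − 6·d)·(1 − d − 9·b)
= (−35·b − 20·c + 30·d − 42·b^2 − 24·b·c + 36·b·d − 21·b·d − 12·c·d + 18·d^2)·(1 − d − 9·b)    [distributive law]
= (−35·b − 20·c + 30·d − 42·b^2 − 24·b·c + 15·b·d − 12·c·d + 18·d^2)·(1 − d − 9·b)    [combine like terms]
= −35·b + 35·b·d + 315·b^2 − 20·c + 20·c·d + 180·b·c + 30·d − 30·d^2 − 270·b·d − 42·b^2 + 42·b^2·d + 378·b^3 − 24·b·c + 24·b·c·d + 216·b^2·c + 15·b·d − 15·b·d^2 − 135·b^2·d − 12·c·d + 12·c·d^2 + 108·b·c·d + 18·d^2 − 18·d^3 − 162·b·d^2    [distributive law]
= −35·b − 220·b·d + 273·b^2 − 20·c + 8·c·d + 156·b·c + 30·d − 12·d^2 − 93·b^2·d + 378·b^3 + 132·b·c·d + 216·b^2·c − 177·b·d^2 + 12·c·d^2 − 18·d^3    [combine like terms]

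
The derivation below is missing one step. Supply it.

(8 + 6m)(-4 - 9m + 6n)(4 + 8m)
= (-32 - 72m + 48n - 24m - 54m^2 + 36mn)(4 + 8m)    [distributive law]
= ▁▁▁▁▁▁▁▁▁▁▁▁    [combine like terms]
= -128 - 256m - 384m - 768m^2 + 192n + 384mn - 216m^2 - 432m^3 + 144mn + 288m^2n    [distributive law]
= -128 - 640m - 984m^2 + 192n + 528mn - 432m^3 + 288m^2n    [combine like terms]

After combine like terms, the bracketed line is:

(-32 - 96m + 48n - 54m^2 + 36mn)(4 + 8m)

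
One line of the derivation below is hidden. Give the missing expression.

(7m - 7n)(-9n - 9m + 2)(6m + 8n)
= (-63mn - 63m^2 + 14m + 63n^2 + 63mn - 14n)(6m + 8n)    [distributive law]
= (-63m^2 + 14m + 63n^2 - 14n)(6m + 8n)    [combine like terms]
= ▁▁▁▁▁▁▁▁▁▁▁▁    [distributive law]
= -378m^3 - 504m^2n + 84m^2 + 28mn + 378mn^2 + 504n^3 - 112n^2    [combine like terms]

After distributive law, the bracketed line is:

-378m^3 - 504m^2n + 84m^2 + 112mn + 378mn^2 + 504n^3 - 84mn - 112n^2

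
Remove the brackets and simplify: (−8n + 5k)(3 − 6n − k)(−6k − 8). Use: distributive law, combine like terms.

320kn + 192n − 288kn^2 − 384n^2 + 132k^2n − 50k^2 − 120k + 30k^3

(−8n + 5k)(3 − 6n − k)(−6k − 8)
= (−24n + 48n^2 + 8kn + 15k − 30kn − 5k^2)(−6k − 8)    [distributive law]
= (−24n + 48n^2 − 22kn + 15k − 5k^2)(−6k − 8)    [combine like terms]
= 144kn + 192n − 288kn^2 − 384n^2 + 132k^2n + 176kn − 90k^2 − 120k + 30k^3 + 40k^2    [distributive law]
= 320kn + 192n − 288kn^2 − 384n^2 + 132k^2n − 50k^2 − 120k + 30k^3    [combine like terms]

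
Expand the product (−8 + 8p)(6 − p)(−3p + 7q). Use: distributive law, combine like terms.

144p − 336q − 168p² + 392pq + 24p³ − 56p²q

(−8 + 8p)(6 − p)(−3p + 7q)
= (−48 + 8p + 48p − 8p²)(−3p + 7q)    [distributive law]
= (−48 + 56p − 8p²)(−3p + 7q)    [combine like terms]
= 144p − 336q − 168p² + 392pq + 24p³ − 56p²q    [distributive law]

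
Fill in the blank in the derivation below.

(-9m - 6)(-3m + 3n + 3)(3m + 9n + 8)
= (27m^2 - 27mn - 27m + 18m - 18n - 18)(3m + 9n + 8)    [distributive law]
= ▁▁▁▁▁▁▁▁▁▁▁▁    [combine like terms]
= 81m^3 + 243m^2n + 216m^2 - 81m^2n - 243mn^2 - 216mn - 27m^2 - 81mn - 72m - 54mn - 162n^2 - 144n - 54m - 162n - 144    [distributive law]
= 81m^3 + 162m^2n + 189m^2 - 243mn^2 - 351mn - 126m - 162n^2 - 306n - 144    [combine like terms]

Applying combine like terms to the line above:

(27m^2 - 27mn - 9m - 18n - 18)(3m + 9n + 8)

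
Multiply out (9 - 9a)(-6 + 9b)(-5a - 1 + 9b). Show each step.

216a + 54 - 567b + 162ab + 729b^2 - 270a^2 + 405a^2b - 729ab^2

(9 - 9a)(-6 + 9b)(-5a - 1 + 9b)
= (-54 + 81b + 54a - 81ab)(-5a - 1 + 9b)    [distributive law]
= 270a + 54 - 486b - 405ab - 81b + 729b^2 - 270a^2 - 54a + 486ab + 405a^2b + 81ab - 729ab^2    [distributive law]
= 216a + 54 - 567b + 162ab + 729b^2 - 270a^2 + 405a^2b - 729ab^2    [combine like terms]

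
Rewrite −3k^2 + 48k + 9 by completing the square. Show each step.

−3k^2 + 48k + 9
= −3(k^2 − 16k) + 9    [factor out -3 from the k-terms]
= −3(k^2 − 16k + 64 − 64) + 9    [add and subtract 64 inside the bracket]
= −3(k − 8)^2 + 192 + 9    [perfect-square identity]
= −3(k − 8)^2 + 201    [combine constants]

−3(k − 8)^2 + 201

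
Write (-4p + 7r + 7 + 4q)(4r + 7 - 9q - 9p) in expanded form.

-79pr - 91p + 36p² + 28r² + 77r - 47qr + 49 - 35q - 36q²

(-4p + 7r + 7 + 4q)(4r + 7 - 9q - 9p)
= -16pr - 28p + 36pq + 36p² + 28r² + 49r - 63qr - 63pr + 28r + 49 - 63q - 63p + 16qr + 28q - 36q² - 36pq    [distributive law]
= -79pr - 91p + 36p² + 28r² + 77r - 47qr + 49 - 35q - 36q²    [combine like terms]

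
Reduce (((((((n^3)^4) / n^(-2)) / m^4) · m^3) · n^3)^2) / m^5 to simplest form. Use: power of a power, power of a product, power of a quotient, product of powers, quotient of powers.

m^(-7)n^34

(((((((n^3)^4) / n^(-2)) / m^4) · m^3) · n^3)^2) / m^5
= (((((((n^3)^4) / n^(-2)) / m^4) · m^3)^2) · ((n^3)^2)) / m^5    [power of a product]
= (((((((n^3)^4) / n^(-2)) / m^4)^2) · ((m^3)^2)) · ((n^3)^2)) / m^5    [power of a product]
= (((((((n^3)^4) / n^(-2))^2) / ((m^4)^2)) · ((m^3)^2)) · ((n^3)^2)) / m^5    [power of a quotient]
= (((((((n^3)^4)^2) / ((n^(-2))^2)) / ((m^4)^2)) · ((m^3)^2)) · ((n^3)^2)) / m^5    [power of a quotient]
= ((((((n^3)^8) / ((n^(-2))^2)) / ((m^4)^2)) · ((m^3)^2)) · ((n^3)^2)) / m^5    [power of a power]
= ((((n^24 / ((n^(-2))^2)) / ((m^4)^2)) · ((m^3)^2)) · ((n^3)^2)) / m^5    [power of a power]
= ((((n^24 / n^(-4)) / ((m^4)^2)) · ((m^3)^2)) · ((n^3)^2)) / m^5    [power of a power]
= (((n^28 / ((m^4)^2)) · ((m^3)^2)) · ((n^3)^2)) / m^5    [quotient of powers]
= (((n^28 / m^8) · ((m^3)^2)) · ((n^3)^2)) / m^5    [power of a power]
= (((n^28 / m^8) · m^6) · ((n^3)^2)) / m^5    [power of a power]
= (((n^28 / m^8) · m^6) · n^6) / m^5    [power of a power]
= m^(-7)n^34    [quotient of powers; product of powers]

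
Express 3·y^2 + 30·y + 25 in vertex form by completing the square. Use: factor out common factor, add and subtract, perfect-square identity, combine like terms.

3(y + 5)^2 − 50

3·y^2 + 30·y + 25
= 3(y^2 + 10·y) + 25    [factor out 3 from the y-terms]
= 3(y^2 + 10·y + 25 − 25) + 25    [add and subtract 25 inside the bracket]
= 3(y + 5)^2 − 75 + 25    [perfect-square identity]
= 3(y + 5)^2 − 50    [combine constants]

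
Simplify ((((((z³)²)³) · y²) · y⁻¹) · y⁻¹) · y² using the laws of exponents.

((((((z³)²)³) · y²) · y⁻¹) · y⁻¹) · y²
= (((((z³)⁶) · y²) · y⁻¹) · y⁻¹) · y²    [power of a power]
= (((z¹⁸ · y²) · y⁻¹) · y⁻¹) · y²    [power of a power]
= y²z¹⁸    [product of powers]

y²z¹⁸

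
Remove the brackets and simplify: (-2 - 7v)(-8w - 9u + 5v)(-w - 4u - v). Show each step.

(-2 - 7v)(-8w - 9u + 5v)(-w - 4u - v)
= (16w + 18u - 10v + 56vw + 63uv - 35v^2)(-w - 4u - v)    [distributive law]
= -16w^2 - 64uw - 16vw - 18uw - 72u^2 - 18uv + 10vw + 40uv + 10v^2 - 56vw^2 - 224uvw - 56v^2w - 63uvw - 252u^2v - 63uv^2 + 35v^2w + 140uv^2 + 35v^3    [distributive law]
= -16w^2 - 82uw - 6vw - 72u^2 + 22uv + 10v^2 - 56vw^2 - 287uvw - 21v^2w - 252u^2v + 77uv^2 + 35v^3    [combine like terms]

-16w^2 - 82uw - 6vw - 72u^2 + 22uv + 10v^2 - 56vw^2 - 287uvw - 21v^2w - 252u^2v + 77uv^2 + 35v^3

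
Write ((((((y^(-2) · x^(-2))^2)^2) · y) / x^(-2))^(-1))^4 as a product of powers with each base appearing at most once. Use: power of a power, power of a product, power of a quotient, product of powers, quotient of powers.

((((((y^(-2) · x^(-2))^2)^2) · y) / x^(-2))^(-1))^4
= (((((y^(-2) · x^(-2))^2)^2) · y) / x^(-2))^(-4)    [power of a power]
= (((((y^(-2) · x^(-2))^2)^2) · y)^(-4)) / ((x^(-2))^(-4))    [power of a quotient]
= (((((y^(-2) · x^(-2))^2)^2)^(-4)) · (y^(-4))) / ((x^(-2))^(-4))    [power of a product]
= ((((y^(-2) · x^(-2))^2)^(-8)) · (y^(-4))) / ((x^(-2))^(-4))    [power of a power]
= (((y^(-2) · x^(-2))^(-16)) · (y^(-4))) / ((x^(-2))^(-4))    [power of a power]
= ((((y^(-2))^(-16)) · ((x^(-2))^(-16))) · (y^(-4))) / ((x^(-2))^(-4))    [power of a product]
= ((y^32 · ((x^(-2))^(-16))) · (y^(-4))) / ((x^(-2))^(-4))    [power of a power]
= ((y^32 · x^32) · (y^(-4))) / ((x^(-2))^(-4))    [power of a power]
= ((y^32 · x^32) · y^(-4)) / x^8    [power of a power]
= x^24y^28    [quotient of powers; product of powers]

x^24y^28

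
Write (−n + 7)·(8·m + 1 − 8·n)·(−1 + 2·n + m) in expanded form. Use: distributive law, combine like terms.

(−n + 7)·(8·m + 1 − 8·n)·(−1 + 2·n + m)
= (−8·m·n − n + 8·n^2 + 56·m + 7 − 56·n)·(−1 + 2·n + m)    [distributive law]
= (−8·m·n − 57·n + 8·n^2 + 56·m + 7)·(−1 + 2·n + m)    [combine like terms]
= 8·m·n − 16·m·n^2 − 8·m^2·n + 57·n − 114·n^2 − 57·m·n − 8·n^2 + 16·n^3 + 8·m·n^2 − 56·m + 112·m·n + 56·m^2 − 7 + 14·n + 7·m    [distributive law]
= 63·m·n − 8·m·n^2 − 8·m^2·n + 71·n − 122·n^2 + 16·n^3 − 49·m + 56·m^2 − 7    [combine like terms]

63·m·n − 8·m·n^2 − 8·m^2·n + 71·n − 122·n^2 + 16·n^3 − 49·m + 56·m^2 − 7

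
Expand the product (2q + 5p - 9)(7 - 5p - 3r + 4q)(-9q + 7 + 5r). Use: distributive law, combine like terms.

(2q + 5p - 9)(7 - 5p - 3r + 4q)(-9q + 7 + 5r)
= (14q - 10pq - 6qr + 8q² + 35p - 25p² - 15pr + 20pq - 63 + 45p + 27r - 36q)(-9q + 7 + 5r)    [distributive law]
= (-22q + 10pq - 6qr + 8q² + 80p - 25p² - 15pr - 63 + 27r)(-9q + 7 + 5r)    [combine like terms]
= 198q² - 154q - 110qr - 90pq² + 70pq + 50pqr + 54q²r - 42qr - 30qr² - 72q³ + 56q² + 40q²r - 720pq + 560p + 400pr + 225p²q - 175p² - 125p²r + 135pqr - 105pr - 75pr² + 567q - 441 - 315r - 243qr + 189r + 135r²    [distributive law]
= 254q² + 413q - 395qr - 90pq² - 650pq + 185pqr + 94q²r - 30qr² - 72q³ + 560p + 295pr + 225p²q - 175p² - 125p²r - 75pr² - 441 - 126r + 135r²    [combine like terms]

254q² + 413q - 395qr - 90pq² - 650pq + 185pqr + 94q²r - 30qr² - 72q³ + 560p + 295pr + 225p²q - 175p² - 125p²r - 75pr² - 441 - 126r + 135r²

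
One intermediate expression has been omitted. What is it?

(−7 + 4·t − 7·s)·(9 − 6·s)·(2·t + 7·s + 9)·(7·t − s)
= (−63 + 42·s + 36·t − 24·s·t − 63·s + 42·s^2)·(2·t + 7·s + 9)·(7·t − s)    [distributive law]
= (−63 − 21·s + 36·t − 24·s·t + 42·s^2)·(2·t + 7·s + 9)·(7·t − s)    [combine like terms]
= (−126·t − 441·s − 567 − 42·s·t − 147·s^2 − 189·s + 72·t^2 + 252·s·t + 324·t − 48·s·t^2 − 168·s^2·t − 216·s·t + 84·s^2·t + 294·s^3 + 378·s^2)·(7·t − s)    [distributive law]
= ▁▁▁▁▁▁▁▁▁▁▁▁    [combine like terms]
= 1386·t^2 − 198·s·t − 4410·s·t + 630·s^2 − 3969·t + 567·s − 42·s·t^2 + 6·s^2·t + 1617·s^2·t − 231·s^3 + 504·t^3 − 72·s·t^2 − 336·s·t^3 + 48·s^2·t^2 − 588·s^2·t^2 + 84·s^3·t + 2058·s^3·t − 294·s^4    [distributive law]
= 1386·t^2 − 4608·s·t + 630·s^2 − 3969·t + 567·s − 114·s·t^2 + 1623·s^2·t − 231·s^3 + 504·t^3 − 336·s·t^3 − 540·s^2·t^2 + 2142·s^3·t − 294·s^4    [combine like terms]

After combine like terms, the bracketed line is:

(198·t − 630·s − 567 − 6·s·t + 231·s^2 + 72·t^2 − 48·s·t^2 − 84·s^2·t + 294·s^3)·(7·t − s)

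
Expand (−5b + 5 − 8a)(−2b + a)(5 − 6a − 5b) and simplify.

100b^2 − 115ab^2 − 50b^3 + 90ab − 26a^2b − 50b + 25a − 70a^2 + 48a^3

(−5b + 5 − 8a)(−2b + a)(5 − 6a − 5b)
= (10b^2 − 5ab − 10b + 5a + 16ab − 8a^2)(5 − 6a − 5b)    [distributive law]
= (10b^2 + 11ab − 10b + 5a − 8a^2)(5 − 6a − 5b)    [combine like terms]
= 50b^2 − 60ab^2 − 50b^3 + 55ab − 66a^2b − 55ab^2 − 50b + 60ab + 50b^2 + 25a − 30a^2 − 25ab − 40a^2 + 48a^3 + 40a^2b    [distributive law]
= 100b^2 − 115ab^2 − 50b^3 + 90ab − 26a^2b − 50b + 25a − 70a^2 + 48a^3    [combine like terms]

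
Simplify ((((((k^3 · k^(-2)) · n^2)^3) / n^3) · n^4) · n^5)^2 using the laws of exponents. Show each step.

((((((k^3 · k^(-2)) · n^2)^3) / n^3) · n^4) · n^5)^2
= ((((((k^3 · k^(-2)) · n^2)^3) / n^3) · n^4)^2) · ((n^5)^2)    [power of a product]
= ((((((k^3 · k^(-2)) · n^2)^3) / n^3)^2) · ((n^4)^2)) · ((n^5)^2)    [power of a product]
= ((((((k^3 · k^(-2)) · n^2)^3)^2) / ((n^3)^2)) · ((n^4)^2)) · ((n^5)^2)    [power of a quotient]
= (((((k^3 · k^(-2)) · n^2)^6) / ((n^3)^2)) · ((n^4)^2)) · ((n^5)^2)    [power of a power]
= (((((k^3 · k^(-2))^6) · ((n^2)^6)) / ((n^3)^2)) · ((n^4)^2)) · ((n^5)^2)    [power of a product]
= ((((((k^3)^6) · ((k^(-2))^6)) · ((n^2)^6)) / ((n^3)^2)) · ((n^4)^2)) · ((n^5)^2)    [power of a product]
= ((((k^18 · ((k^(-2))^6)) · ((n^2)^6)) / ((n^3)^2)) · ((n^4)^2)) · ((n^5)^2)    [power of a power]
= ((((k^18 · k^(-12)) · ((n^2)^6)) / ((n^3)^2)) · ((n^4)^2)) · ((n^5)^2)    [power of a power]
= (((k^6 · ((n^2)^6)) / ((n^3)^2)) · ((n^4)^2)) · ((n^5)^2)    [product of powers]
= (((k^6 · n^12) / ((n^3)^2)) · ((n^4)^2)) · ((n^5)^2)    [power of a power]
= (((k^6 · n^12) / n^6) · ((n^4)^2)) · ((n^5)^2)    [power of a power]
= (((k^6 · n^12) / n^6) · n^8) · ((n^5)^2)    [power of a power]
= (((k^6 · n^12) / n^6) · n^8) · n^10    [power of a power]
= k^6n^24    [quotient of powers; product of powers]

k^6n^24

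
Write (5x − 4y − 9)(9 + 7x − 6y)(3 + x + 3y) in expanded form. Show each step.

(5x − 4y − 9)(9 + 7x − 6y)(3 + x + 3y)
= (45x + 35x^2 − 30xy − 36y − 28xy + 24y^2 − 81 − 63x + 54y)(3 + x + 3y)    [distributive law]
= (−18x + 35x^2 − 58xy + 18y + 24y^2 − 81)(3 + x + 3y)    [combine like terms]
= −54x − 18x^2 − 54xy + 105x^2 + 35x^3 + 105x^2y − 174xy − 58x^2y − 174xy^2 + 54y + 18xy + 54y^2 + 72y^2 + 24xy^2 + 72y^3 − 243 − 81x − 243y    [distributive law]
= −135x + 87x^2 − 210xy + 35x^3 + 47x^2y − 150xy^2 − 189y + 126y^2 + 72y^3 − 243    [combine like terms]

−135x + 87x^2 − 210xy + 35x^3 + 47x^2y − 150xy^2 − 189y + 126y^2 + 72y^3 − 243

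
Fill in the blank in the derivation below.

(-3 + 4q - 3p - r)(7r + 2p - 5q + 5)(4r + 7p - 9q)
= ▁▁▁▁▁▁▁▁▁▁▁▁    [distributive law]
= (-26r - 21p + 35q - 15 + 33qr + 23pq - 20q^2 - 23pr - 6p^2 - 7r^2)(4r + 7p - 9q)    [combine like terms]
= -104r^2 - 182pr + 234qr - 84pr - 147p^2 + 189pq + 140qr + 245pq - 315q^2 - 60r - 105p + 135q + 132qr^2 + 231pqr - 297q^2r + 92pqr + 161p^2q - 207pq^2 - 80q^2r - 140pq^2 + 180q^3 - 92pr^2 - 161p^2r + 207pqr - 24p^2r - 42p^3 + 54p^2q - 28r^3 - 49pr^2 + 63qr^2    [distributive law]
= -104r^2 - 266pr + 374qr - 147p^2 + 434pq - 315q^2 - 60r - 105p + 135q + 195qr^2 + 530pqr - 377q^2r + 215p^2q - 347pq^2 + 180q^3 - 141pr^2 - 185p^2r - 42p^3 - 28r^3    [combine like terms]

By distributive law:

(-21r - 6p + 15q - 15 + 28qr + 8pq - 20q^2 + 20q - 21pr - 6p^2 + 15pq - 15p - 7r^2 - 2pr + 5qr - 5r)(4r + 7p - 9q)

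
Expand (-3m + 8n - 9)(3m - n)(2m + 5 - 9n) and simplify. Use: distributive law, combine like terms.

-18m^3 - 99m^2 + 135m^2n + 396mn - 259mn^2 - 121n^2 + 72n^3 - 135m + 45n

(-3m + 8n - 9)(3m - n)(2m + 5 - 9n)
= (-9m^2 + 3mn + 24mn - 8n^2 - 27m + 9n)(2m + 5 - 9n)    [distributive law]
= (-9m^2 + 27mn - 8n^2 - 27m + 9n)(2m + 5 - 9n)    [combine like terms]
= -18m^3 - 45m^2 + 81m^2n + 54m^2n + 135mn - 243mn^2 - 16mn^2 - 40n^2 + 72n^3 - 54m^2 - 135m + 243mn + 18mn + 45n - 81n^2    [distributive law]
= -18m^3 - 99m^2 + 135m^2n + 396mn - 259mn^2 - 121n^2 + 72n^3 - 135m + 45n    [combine like terms]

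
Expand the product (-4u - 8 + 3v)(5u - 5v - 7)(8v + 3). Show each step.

-160u²v - 60u² + 280uv² + 9uv - 36u + 107v² + 505v + 168 - 120v³

(-4u - 8 + 3v)(5u - 5v - 7)(8v + 3)
= (-20u² + 20uv + 28u - 40u + 40v + 56 + 15uv - 15v² - 21v)(8v + 3)    [distributive law]
= (-20u² + 35uv - 12u + 19v + 56 - 15v²)(8v + 3)    [combine like terms]
= -160u²v - 60u² + 280uv² + 105uv - 96uv - 36u + 152v² + 57v + 448v + 168 - 120v³ - 45v²    [distributive law]
= -160u²v - 60u² + 280uv² + 9uv - 36u + 107v² + 505v + 168 - 120v³    [combine like terms]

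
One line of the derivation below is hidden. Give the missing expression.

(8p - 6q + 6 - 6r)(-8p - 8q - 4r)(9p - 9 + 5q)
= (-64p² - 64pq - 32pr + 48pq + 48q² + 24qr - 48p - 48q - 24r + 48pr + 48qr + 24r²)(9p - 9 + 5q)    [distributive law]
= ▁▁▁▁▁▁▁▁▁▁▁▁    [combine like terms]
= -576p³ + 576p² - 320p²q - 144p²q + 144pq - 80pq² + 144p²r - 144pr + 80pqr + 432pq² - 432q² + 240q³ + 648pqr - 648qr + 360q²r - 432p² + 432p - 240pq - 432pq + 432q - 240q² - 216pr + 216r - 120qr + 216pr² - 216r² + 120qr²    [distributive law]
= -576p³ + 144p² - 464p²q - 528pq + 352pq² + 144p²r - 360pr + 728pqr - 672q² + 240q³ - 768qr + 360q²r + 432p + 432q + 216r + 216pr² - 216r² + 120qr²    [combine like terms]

Applying combine like terms to the line above:

(-64p² - 16pq + 16pr + 48q² + 72qr - 48p - 48q - 24r + 24r²)(9p - 9 + 5q)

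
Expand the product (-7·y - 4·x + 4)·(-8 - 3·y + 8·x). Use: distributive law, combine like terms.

(-7·y - 4·x + 4)·(-8 - 3·y + 8·x)
= 56·y + 21·y^2 - 56·x·y + 32·x + 12·x·y - 32·x^2 - 32 - 12·y + 32·x    [distributive law]
= 44·y + 21·y^2 - 44·x·y + 64·x - 32·x^2 - 32    [combine like terms]

44·y + 21·y^2 - 44·x·y + 64·x - 32·x^2 - 32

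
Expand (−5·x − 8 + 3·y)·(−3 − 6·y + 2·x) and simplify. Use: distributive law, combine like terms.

−x + 36·x·y − 10·x^2 + 24 + 39·y − 18·y^2

(−5·x − 8 + 3·y)·(−3 − 6·y + 2·x)
= 15·x + 30·x·y − 10·x^2 + 24 + 48·y − 16·x − 9·y − 18·y^2 + 6·x·y    [distributive law]
= −x + 36·x·y − 10·x^2 + 24 + 39·y − 18·y^2    [combine like terms]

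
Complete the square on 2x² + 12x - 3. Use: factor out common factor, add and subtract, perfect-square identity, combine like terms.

2x² + 12x - 3
= 2(x² + 6x) - 3    [factor out 2 from the x-terms]
= 2(x² + 6x + 9 - 9) - 3    [add and subtract 9 inside the bracket]
= 2(x + 3)² - 18 - 3    [perfect-square identity]
= 2(x + 3)² - 21    [combine constants]

2(x + 3)² - 21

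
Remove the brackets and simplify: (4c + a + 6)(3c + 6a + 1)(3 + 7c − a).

(4c + a + 6)(3c + 6a + 1)(3 + 7c − a)
= (12c^2 + 24ac + 4c + 3ac + 6a^2 + a + 18c + 36a + 6)(3 + 7c − a)    [distributive law]
= (12c^2 + 27ac + 22c + 6a^2 + 37a + 6)(3 + 7c − a)    [combine like terms]
= 36c^2 + 84c^3 − 12ac^2 + 81ac + 189ac^2 − 27a^2c + 66c + 154c^2 − 22ac + 18a^2 + 42a^2c − 6a^3 + 111a + 259ac − 37a^2 + 18 + 42c − 6a    [distributive law]
= 190c^2 + 84c^3 + 177ac^2 + 318ac + 15a^2c + 108c − 19a^2 − 6a^3 + 105a + 18    [combine like terms]

190c^2 + 84c^3 + 177ac^2 + 318ac + 15a^2c + 108c − 19a^2 − 6a^3 + 105a + 18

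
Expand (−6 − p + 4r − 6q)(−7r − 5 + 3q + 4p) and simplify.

22r + 30 + 12q − 19p + 23pr − 27pq − 4p^2 − 28r^2 + 54qr − 18q^2

(−6 − p + 4r − 6q)(−7r − 5 + 3q + 4p)
= 42r + 30 − 18q − 24p + 7pr + 5p − 3pq − 4p^2 − 28r^2 − 20r + 12qr + 16pr + 42qr + 30q − 18q^2 − 24pq    [distributive law]
= 22r + 30 + 12q − 19p + 23pr − 27pq − 4p^2 − 28r^2 + 54qr − 18q^2    [combine like terms]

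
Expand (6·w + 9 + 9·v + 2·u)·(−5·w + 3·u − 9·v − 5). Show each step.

(6·w + 9 + 9·v + 2·u)·(−5·w + 3·u − 9·v − 5)
= −30·w² + 18·u·w − 54·v·w − 30·w − 45·w + 27·u − 81·v − 45 − 45·v·w + 27·u·v − 81·v² − 45·v − 10·u·w + 6·u² − 18·u·v − 10·u    [distributive law]
= −30·w² + 8·u·w − 99·v·w − 75·w + 17·u − 126·v − 45 + 9·u·v − 81·v² + 6·u²    [combine like terms]

−30·w² + 8·u·w − 99·v·w − 75·w + 17·u − 126·v − 45 + 9·u·v − 81·v² + 6·u²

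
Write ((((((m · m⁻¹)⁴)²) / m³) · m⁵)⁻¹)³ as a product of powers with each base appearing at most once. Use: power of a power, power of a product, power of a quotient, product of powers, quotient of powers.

m⁻⁶

((((((m · m⁻¹)⁴)²) / m³) · m⁵)⁻¹)³
= (((((m · m⁻¹)⁴)²) / m³) · m⁵)⁻³    [power of a power]
= (((((m · m⁻¹)⁴)²) / m³)⁻³) · ((m⁵)⁻³)    [power of a product]
= (((((m · m⁻¹)⁴)²)⁻³) / ((m³)⁻³)) · ((m⁵)⁻³)    [power of a quotient]
= ((((m · m⁻¹)⁴)⁻⁶) / ((m³)⁻³)) · ((m⁵)⁻³)    [power of a power]
= (((m · m⁻¹)⁻²⁴) / ((m³)⁻³)) · ((m⁵)⁻³)    [power of a power]
= (((m⁻²⁴) · ((m⁻¹)⁻²⁴)) / ((m³)⁻³)) · ((m⁵)⁻³)    [power of a product]
= ((m⁻²⁴ · m²⁴) / ((m³)⁻³)) · ((m⁵)⁻³)    [power of a power]
= (m⁰ / ((m³)⁻³)) · ((m⁵)⁻³)    [product of powers]
= (m⁰ / m⁻⁹) · ((m⁵)⁻³)    [power of a power]
= m⁹ · ((m⁵)⁻³)    [quotient of powers]
= m⁹ · m⁻¹⁵    [power of a power]
= m⁻⁶    [product of powers]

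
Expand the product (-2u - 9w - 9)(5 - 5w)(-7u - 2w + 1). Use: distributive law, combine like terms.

(-2u - 9w - 9)(5 - 5w)(-7u - 2w + 1)
= (-10u + 10uw - 45w + 45w^2 - 45 + 45w)(-7u - 2w + 1)    [distributive law]
= (-10u + 10uw + 45w^2 - 45)(-7u - 2w + 1)    [combine like terms]
= 70u^2 + 20uw - 10u - 70u^2w - 20uw^2 + 10uw - 315uw^2 - 90w^3 + 45w^2 + 315u + 90w - 45    [distributive law]
= 70u^2 + 30uw + 305u - 70u^2w - 335uw^2 - 90w^3 + 45w^2 + 90w - 45    [combine like terms]

70u^2 + 30uw + 305u - 70u^2w - 335uw^2 - 90w^3 + 45w^2 + 90w - 45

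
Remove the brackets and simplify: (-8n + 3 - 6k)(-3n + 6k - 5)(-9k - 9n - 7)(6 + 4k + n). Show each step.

-1965kn^2 + 810k^2n^2 - 810kn^3 - 1743n^3 - 216n^4 - 2764n^2 + 1380k^2n + 2700k^3n - 3535kn - 387n - 1884k^2 + 1224k^3 - 786k + 630 + 1296k^4

(-8n + 3 - 6k)(-3n + 6k - 5)(-9k - 9n - 7)(6 + 4k + n)
= (24n^2 - 48kn + 40n - 9n + 18k - 15 + 18kn - 36k^2 + 30k)(-9k - 9n - 7)(6 + 4k + n)    [distributive law]
= (24n^2 - 30kn + 31n + 48k - 15 - 36k^2)(-9k - 9n - 7)(6 + 4k + n)    [combine like terms]
= (-216kn^2 - 216n^3 - 168n^2 + 270k^2n + 270kn^2 + 210kn - 279kn - 279n^2 - 217n - 432k^2 - 432kn - 336k + 135k + 135n + 105 + 324k^3 + 324k^2n + 252k^2)(6 + 4k + n)    [distributive law]
= (54kn^2 - 216n^3 - 447n^2 + 594k^2n - 501kn - 82n - 180k^2 - 201k + 105 + 324k^3)(6 + 4k + n)    [combine like terms]
= 324kn^2 + 216k^2n^2 + 54kn^3 - 1296n^3 - 864kn^3 - 216n^4 - 2682n^2 - 1788kn^2 - 447n^3 + 3564k^2n + 2376k^3n + 594k^2n^2 - 3006kn - 2004k^2n - 501kn^2 - 492n - 328kn - 82n^2 - 1080k^2 - 720k^3 - 180k^2n - 1206k - 804k^2 - 201kn + 630 + 420k + 105n + 1944k^3 + 1296k^4 + 324k^3n    [distributive law]
= -1965kn^2 + 810k^2n^2 - 810kn^3 - 1743n^3 - 216n^4 - 2764n^2 + 1380k^2n + 2700k^3n - 3535kn - 387n - 1884k^2 + 1224k^3 - 786k + 630 + 1296k^4    [combine like terms]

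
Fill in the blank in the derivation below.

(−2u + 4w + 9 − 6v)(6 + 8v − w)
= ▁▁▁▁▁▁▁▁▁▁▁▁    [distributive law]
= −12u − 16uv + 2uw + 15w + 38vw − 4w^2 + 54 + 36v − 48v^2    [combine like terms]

Applying distributive law to the line above:

−12u − 16uv + 2uw + 24w + 32vw − 4w^2 + 54 + 72v − 9w − 36v − 48v^2 + 6vw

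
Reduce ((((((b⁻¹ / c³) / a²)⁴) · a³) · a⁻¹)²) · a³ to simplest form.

((((((b⁻¹ / c³) / a²)⁴) · a³) · a⁻¹)²) · a³
= ((((((b⁻¹ / c³) / a²)⁴) · a³)²) · ((a⁻¹)²)) · a³    [power of a product]
= ((((((b⁻¹ / c³) / a²)⁴)²) · ((a³)²)) · ((a⁻¹)²)) · a³    [power of a product]
= (((((b⁻¹ / c³) / a²)⁸) · ((a³)²)) · ((a⁻¹)²)) · a³    [power of a power]
= (((((b⁻¹ / c³)⁸) / ((a²)⁸)) · ((a³)²)) · ((a⁻¹)²)) · a³    [power of a quotient]
= ((((((b⁻¹)⁸) / ((c³)⁸)) / ((a²)⁸)) · ((a³)²)) · ((a⁻¹)²)) · a³    [power of a quotient]
= ((((b⁻⁸ / ((c³)⁸)) / ((a²)⁸)) · ((a³)²)) · ((a⁻¹)²)) · a³    [power of a power]
= ((((b⁻⁸ / c²⁴) / ((a²)⁸)) · ((a³)²)) · ((a⁻¹)²)) · a³    [power of a power]
= ((((b⁻⁸ / c²⁴) / a¹⁶) · ((a³)²)) · ((a⁻¹)²)) · a³    [power of a power]
= ((((b⁻⁸ / c²⁴) / a¹⁶) · a⁶) · ((a⁻¹)²)) · a³    [power of a power]
= ((((b⁻⁸ / c²⁴) / a¹⁶) · a⁶) · a⁻²) · a³    [power of a power]
= a⁻⁹b⁻⁸c⁻²⁴    [quotient of powers; product of powers]

a⁻⁹b⁻⁸c⁻²⁴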